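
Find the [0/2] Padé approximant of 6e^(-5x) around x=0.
6/(25*x**2/2 + 5*x + 1)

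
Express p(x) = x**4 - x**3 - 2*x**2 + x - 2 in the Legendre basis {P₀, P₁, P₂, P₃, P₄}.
(-37/15)P₀ + (2/5)P₁ + (-16/21)P₂ + (-2/5)P₃ + (8/35)P₄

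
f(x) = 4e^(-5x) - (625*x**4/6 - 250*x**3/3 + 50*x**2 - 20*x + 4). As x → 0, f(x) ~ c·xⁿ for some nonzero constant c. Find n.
5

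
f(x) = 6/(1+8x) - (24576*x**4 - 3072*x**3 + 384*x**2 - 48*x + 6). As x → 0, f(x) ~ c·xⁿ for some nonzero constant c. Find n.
5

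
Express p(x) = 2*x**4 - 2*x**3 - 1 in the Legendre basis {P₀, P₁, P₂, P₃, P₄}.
(-3/5)P₀ + (-6/5)P₁ + (8/7)P₂ + (-4/5)P₃ + (16/35)P₄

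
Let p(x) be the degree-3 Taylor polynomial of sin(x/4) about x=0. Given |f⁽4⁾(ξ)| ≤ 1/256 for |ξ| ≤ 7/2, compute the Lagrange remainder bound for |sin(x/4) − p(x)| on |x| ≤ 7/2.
2401/98304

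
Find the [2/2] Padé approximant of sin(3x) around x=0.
3*x/(3*x**2/2 + 1)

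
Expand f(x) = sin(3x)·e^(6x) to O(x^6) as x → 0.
3*x + 18*x**2 + 99*x**3/2 + 81*x**4 + 3321*x**5/40 + O(x**6)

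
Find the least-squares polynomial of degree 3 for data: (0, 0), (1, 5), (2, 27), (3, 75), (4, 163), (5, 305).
-25/126 + (1927/756)x + (149/126)x² + (227/108)x³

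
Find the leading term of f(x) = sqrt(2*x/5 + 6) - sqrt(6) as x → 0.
sqrt(6)*x/30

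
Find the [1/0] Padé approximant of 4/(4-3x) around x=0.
3*x/4 + 1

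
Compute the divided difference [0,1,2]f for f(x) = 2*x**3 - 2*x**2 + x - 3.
4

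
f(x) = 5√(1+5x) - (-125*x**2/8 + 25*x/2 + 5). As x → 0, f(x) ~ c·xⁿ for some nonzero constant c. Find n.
3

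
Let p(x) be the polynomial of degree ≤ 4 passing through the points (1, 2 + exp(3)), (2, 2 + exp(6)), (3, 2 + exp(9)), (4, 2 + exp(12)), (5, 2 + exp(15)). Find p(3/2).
-5*exp(15)/128 - 35*exp(9)/64 + 2 + 35*exp(3)/128 + 35*exp(6)/32 + 7*exp(12)/32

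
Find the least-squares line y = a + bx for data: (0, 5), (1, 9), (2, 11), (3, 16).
a = 5, b = 7/2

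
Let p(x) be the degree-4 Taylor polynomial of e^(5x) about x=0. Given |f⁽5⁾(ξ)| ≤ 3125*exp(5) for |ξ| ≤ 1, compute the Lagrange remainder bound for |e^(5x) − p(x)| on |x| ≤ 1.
625*exp(5)/24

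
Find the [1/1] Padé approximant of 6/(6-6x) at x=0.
1/(1 - x)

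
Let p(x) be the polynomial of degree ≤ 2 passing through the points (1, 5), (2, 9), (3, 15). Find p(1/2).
15/4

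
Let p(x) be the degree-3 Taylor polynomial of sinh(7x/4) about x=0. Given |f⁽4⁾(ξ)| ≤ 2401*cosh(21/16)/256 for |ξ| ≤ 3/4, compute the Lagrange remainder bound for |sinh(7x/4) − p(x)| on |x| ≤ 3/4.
64827*cosh(21/16)/524288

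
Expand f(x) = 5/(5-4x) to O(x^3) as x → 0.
1 + 4*x/5 + 16*x**2/25 + O(x**3)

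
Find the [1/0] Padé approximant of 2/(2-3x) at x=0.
3*x/2 + 1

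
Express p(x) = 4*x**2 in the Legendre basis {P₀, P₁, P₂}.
(4/3)P₀ + (8/3)P₂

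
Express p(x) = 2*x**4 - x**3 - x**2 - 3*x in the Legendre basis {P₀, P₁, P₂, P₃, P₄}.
(1/15)P₀ + (-18/5)P₁ + (10/21)P₂ + (-2/5)P₃ + (16/35)P₄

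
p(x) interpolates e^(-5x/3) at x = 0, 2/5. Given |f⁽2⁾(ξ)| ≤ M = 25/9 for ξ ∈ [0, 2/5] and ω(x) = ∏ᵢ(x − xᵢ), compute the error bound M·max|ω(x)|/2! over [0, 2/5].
1/18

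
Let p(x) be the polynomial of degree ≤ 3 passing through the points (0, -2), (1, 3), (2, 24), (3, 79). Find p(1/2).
-3/8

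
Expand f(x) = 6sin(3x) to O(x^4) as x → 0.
18*x - 27*x**3 + O(x**4)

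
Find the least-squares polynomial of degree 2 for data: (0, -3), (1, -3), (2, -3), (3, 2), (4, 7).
-20/7 + (-25/14)x + (15/14)x²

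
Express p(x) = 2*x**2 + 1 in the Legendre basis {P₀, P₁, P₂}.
(5/3)P₀ + (4/3)P₂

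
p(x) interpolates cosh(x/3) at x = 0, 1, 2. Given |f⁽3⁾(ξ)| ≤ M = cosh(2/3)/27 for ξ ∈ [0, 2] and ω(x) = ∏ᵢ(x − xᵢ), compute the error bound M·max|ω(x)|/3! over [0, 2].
sqrt(3)*cosh(2/3)/729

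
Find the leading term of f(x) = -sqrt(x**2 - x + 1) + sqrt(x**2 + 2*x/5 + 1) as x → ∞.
7/10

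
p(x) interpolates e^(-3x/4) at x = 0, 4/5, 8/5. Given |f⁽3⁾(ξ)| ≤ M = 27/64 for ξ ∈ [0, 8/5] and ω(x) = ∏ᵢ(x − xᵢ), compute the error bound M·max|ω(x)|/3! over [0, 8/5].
sqrt(3)/125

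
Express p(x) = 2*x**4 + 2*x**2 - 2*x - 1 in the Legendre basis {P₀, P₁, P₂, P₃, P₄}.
(1/15)P₀ + (-2)P₁ + (52/21)P₂ + (16/35)P₄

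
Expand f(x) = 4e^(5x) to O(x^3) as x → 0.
4 + 20*x + 50*x**2 + O(x**3)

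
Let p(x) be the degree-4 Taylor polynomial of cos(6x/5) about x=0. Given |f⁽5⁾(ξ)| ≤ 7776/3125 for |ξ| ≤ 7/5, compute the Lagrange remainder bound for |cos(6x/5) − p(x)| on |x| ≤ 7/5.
5445468/48828125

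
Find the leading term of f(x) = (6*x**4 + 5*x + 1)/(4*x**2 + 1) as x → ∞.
3*x**2/2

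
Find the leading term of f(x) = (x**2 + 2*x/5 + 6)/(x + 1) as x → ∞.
x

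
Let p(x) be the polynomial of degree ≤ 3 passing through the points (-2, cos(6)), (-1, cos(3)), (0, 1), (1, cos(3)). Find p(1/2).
cos(6)/16 + 15/16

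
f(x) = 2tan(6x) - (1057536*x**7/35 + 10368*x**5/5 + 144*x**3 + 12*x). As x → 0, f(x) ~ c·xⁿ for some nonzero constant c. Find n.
9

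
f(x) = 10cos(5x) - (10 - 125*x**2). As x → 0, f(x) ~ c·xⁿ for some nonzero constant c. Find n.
4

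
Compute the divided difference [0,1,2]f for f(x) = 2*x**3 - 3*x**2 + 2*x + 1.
3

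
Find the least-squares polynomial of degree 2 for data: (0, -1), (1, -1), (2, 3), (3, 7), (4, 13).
-9/7 + (6/35)x + (6/7)x²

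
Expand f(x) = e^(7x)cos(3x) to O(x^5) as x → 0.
1 + 7*x + 20*x**2 + 77*x**3/3 - 41*x**4/6 + O(x**5)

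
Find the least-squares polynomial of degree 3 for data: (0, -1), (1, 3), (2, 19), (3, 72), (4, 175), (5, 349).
-7/9 + (314/189)x + (-227/126)x² + (167/54)x³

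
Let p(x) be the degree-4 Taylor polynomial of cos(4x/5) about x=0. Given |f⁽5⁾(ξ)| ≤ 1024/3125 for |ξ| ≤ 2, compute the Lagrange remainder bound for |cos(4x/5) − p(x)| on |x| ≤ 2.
4096/46875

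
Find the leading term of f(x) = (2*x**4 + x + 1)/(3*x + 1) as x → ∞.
2*x**3/3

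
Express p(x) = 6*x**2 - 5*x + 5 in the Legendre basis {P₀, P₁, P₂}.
(7)P₀ + (-5)P₁ + (4)P₂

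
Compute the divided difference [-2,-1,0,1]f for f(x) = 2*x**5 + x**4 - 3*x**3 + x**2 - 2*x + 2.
5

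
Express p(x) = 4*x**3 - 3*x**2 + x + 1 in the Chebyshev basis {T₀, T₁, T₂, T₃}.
(-1/2)T₀ + (4)T₁ + (-3/2)T₂ + T₃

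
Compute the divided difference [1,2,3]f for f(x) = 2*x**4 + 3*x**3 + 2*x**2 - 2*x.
70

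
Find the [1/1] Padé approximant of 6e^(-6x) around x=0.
(6 - 18*x)/(3*x + 1)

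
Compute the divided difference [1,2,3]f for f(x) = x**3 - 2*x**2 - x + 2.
4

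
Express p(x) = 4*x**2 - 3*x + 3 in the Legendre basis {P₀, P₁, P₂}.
(13/3)P₀ + (-3)P₁ + (8/3)P₂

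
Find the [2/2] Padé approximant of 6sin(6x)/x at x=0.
(36 - 756*x**2/5)/(9*x**2/5 + 1)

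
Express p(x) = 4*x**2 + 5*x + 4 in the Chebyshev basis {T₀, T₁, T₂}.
(6)T₀ + (5)T₁ + (2)T₂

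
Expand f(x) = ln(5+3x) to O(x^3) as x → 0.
log(5) + 3*x/5 - 9*x**2/50 + O(x**3)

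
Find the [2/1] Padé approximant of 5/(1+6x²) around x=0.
5 - 30*x**2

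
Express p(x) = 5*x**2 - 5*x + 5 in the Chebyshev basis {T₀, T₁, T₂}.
(15/2)T₀ + (-5)T₁ + (5/2)T₂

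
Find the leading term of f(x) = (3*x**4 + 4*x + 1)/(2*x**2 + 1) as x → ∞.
3*x**2/2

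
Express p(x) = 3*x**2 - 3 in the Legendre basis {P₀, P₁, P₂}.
(-2)P₀ + (2)P₂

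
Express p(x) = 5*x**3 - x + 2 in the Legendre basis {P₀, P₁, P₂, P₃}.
(2)P₀ + (2)P₁ + (2)P₃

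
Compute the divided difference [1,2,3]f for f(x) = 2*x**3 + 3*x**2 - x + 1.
15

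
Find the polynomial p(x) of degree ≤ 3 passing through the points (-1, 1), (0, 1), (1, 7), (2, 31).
2*x**3 + 3*x**2 + x + 1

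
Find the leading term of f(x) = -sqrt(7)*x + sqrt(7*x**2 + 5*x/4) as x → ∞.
5*sqrt(7)/56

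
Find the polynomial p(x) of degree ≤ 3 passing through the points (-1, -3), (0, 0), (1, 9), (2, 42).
3*x**3 + 3*x**2 + 3*x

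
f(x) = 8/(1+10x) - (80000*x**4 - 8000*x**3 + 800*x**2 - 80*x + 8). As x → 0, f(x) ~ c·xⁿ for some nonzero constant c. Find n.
5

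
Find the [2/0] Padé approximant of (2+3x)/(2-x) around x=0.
x**2 + 2*x + 1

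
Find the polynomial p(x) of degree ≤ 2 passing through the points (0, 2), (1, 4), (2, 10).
2*x**2 + 2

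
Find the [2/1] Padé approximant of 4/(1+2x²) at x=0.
4 - 8*x**2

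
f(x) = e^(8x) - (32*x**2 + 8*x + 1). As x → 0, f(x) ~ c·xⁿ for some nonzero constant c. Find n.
3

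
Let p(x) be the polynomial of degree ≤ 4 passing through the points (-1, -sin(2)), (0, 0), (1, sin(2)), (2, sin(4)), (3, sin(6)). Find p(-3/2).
35*sin(6)/128 + 63*sin(2)/128 - 45*sin(4)/32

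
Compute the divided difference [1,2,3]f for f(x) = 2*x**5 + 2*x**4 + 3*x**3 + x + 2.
248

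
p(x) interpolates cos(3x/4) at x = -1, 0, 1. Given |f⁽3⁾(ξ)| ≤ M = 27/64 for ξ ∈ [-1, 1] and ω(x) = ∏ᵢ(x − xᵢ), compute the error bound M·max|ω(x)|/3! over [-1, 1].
sqrt(3)/64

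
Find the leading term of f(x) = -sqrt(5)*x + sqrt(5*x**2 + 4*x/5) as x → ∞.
2*sqrt(5)/25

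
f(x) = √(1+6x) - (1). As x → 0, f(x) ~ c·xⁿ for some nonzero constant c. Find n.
1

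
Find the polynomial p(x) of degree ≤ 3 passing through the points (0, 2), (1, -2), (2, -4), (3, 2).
x**3 - 2*x**2 - 3*x + 2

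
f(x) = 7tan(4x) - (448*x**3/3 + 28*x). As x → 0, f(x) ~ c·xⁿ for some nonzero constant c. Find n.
5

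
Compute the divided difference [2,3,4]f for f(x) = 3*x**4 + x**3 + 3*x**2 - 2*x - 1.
177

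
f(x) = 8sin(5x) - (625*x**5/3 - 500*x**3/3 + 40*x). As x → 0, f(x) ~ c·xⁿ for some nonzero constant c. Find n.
7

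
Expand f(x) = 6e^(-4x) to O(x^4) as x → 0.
6 - 24*x + 48*x**2 - 64*x**3 + O(x**4)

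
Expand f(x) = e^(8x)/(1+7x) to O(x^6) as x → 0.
1 + x + 25*x**2 - 269*x**3/3 + 2395*x**4/3 - 79729*x**5/15 + O(x**6)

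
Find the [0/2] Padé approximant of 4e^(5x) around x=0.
4/(25*x**2/2 - 5*x + 1)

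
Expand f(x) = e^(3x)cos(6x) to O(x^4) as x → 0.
1 + 3*x - 27*x**2/2 - 99*x**3/2 + O(x**4)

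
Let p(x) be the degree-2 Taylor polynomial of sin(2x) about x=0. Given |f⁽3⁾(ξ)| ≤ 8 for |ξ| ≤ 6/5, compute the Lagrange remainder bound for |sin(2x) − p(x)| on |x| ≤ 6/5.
288/125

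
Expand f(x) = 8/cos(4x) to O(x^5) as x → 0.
8 + 64*x**2 + 1280*x**4/3 + O(x**5)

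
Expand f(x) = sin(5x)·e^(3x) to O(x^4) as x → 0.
5*x + 15*x**2 + 5*x**3/3 + O(x**4)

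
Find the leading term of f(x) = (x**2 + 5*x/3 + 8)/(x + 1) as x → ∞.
x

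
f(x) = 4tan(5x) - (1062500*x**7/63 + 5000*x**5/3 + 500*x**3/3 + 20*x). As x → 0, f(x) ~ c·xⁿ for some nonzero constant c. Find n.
9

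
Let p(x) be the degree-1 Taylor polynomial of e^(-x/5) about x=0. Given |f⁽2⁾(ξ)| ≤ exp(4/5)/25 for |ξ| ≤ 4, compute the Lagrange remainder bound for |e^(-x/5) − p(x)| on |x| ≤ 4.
8*exp(4/5)/25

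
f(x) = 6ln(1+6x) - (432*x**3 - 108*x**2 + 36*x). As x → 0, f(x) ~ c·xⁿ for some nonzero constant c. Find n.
4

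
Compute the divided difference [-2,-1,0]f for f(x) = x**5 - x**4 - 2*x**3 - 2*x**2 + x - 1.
-18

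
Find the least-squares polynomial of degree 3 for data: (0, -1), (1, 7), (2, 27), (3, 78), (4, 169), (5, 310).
-40/63 + (485/189)x + (473/252)x² + (217/108)x³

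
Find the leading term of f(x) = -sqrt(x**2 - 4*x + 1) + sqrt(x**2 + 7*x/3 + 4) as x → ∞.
19/6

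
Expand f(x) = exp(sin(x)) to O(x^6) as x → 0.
1 + x + x**2/2 - x**4/8 - x**5/15 + O(x**6)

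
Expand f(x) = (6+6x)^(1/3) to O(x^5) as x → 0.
6**(1/3) + 6**(1/3)*x/3 - 6**(1/3)*x**2/9 + 5*6**(1/3)*x**3/81 - 10*6**(1/3)*x**4/243 + O(x**5)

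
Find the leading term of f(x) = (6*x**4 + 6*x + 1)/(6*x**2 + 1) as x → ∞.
x**2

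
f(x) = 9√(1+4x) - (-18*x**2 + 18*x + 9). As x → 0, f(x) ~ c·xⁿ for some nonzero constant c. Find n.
3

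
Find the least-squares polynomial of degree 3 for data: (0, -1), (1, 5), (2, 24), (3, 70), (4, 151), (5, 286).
-10/9 + (1567/378)x + (11/252)x² + (229/108)x³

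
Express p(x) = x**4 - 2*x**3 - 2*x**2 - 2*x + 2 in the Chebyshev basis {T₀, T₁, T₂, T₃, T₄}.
(11/8)T₀ + (-7/2)T₁ + (-1/2)T₂ + (-1/2)T₃ + (1/8)T₄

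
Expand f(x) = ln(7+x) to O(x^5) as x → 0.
log(7) + x/7 - x**2/98 + x**3/1029 - x**4/9604 + O(x**5)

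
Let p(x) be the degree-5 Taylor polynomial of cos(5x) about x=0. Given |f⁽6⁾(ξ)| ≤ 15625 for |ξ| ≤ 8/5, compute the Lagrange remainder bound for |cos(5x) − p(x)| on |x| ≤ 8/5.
16384/45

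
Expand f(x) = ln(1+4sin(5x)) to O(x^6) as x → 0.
20*x - 200*x**2 + 7750*x**3/3 - 115000*x**4/3 + 3640625*x**5/6 + O(x**6)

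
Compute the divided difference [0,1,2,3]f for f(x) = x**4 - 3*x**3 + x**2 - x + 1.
3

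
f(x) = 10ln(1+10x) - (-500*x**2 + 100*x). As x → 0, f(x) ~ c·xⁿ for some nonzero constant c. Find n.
3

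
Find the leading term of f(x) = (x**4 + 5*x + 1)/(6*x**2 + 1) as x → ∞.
x**2/6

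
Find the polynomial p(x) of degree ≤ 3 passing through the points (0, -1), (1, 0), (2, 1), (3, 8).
x**3 - 3*x**2 + 3*x - 1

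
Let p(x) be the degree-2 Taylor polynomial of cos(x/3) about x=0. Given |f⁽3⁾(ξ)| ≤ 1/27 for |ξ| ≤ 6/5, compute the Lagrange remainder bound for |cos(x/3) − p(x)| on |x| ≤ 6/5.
4/375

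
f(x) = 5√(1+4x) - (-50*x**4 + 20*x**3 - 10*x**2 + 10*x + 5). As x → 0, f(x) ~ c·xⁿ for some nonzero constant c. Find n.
5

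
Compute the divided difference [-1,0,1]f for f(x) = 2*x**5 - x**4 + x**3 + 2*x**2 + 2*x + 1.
1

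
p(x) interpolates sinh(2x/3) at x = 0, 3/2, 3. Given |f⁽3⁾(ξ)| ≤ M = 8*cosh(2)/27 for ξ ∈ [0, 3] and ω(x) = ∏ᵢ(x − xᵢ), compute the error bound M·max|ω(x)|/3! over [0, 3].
sqrt(3)*cosh(2)/27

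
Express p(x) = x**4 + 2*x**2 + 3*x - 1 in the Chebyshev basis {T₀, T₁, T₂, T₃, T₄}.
(3/8)T₀ + (3)T₁ + (3/2)T₂ + (1/8)T₄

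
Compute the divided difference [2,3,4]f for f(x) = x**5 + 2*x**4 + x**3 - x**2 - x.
403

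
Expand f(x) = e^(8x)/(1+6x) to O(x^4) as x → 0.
1 + 2*x + 20*x**2 - 104*x**3/3 + O(x**4)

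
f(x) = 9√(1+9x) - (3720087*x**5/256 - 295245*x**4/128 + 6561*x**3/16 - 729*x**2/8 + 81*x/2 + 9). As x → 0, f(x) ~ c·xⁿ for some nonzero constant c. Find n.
6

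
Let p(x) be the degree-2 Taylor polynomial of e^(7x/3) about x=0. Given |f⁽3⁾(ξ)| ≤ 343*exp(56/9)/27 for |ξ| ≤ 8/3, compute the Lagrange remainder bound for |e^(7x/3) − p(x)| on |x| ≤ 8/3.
87808*exp(56/9)/2187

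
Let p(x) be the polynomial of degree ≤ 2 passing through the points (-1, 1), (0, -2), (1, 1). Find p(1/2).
-5/4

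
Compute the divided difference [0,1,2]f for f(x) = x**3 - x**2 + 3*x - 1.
2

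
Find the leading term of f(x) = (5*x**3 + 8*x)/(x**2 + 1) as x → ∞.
5*x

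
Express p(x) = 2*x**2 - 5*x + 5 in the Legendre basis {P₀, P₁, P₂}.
(17/3)P₀ + (-5)P₁ + (4/3)P₂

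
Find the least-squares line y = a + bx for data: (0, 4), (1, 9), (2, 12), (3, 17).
a = 21/5, b = 21/5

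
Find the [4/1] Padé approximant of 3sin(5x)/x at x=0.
625*x**4/8 - 125*x**2/2 + 15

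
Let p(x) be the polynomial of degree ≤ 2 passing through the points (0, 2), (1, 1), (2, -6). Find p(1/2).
9/4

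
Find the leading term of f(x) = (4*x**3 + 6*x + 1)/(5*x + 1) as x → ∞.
4*x**2/5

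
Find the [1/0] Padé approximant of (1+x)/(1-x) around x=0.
2*x + 1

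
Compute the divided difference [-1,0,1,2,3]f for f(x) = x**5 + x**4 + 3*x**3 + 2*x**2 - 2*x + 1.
6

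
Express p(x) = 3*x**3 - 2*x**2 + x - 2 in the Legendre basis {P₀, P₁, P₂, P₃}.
(-8/3)P₀ + (14/5)P₁ + (-4/3)P₂ + (6/5)P₃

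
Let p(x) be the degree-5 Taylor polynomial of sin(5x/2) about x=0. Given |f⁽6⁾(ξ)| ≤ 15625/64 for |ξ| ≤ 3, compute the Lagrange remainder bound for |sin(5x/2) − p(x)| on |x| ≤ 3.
253125/1024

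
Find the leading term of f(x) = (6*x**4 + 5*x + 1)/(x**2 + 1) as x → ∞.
6*x**2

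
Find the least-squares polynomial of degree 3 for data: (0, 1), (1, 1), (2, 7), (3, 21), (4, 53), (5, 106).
19/21 + (29/126)x + (-59/84)x² + (35/36)x³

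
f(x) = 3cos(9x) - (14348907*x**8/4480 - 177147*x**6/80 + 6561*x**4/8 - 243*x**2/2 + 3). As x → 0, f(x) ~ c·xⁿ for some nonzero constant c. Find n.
10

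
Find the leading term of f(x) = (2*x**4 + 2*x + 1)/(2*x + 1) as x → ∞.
x**3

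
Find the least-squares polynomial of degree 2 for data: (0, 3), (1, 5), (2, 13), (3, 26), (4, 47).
22/7 + (-97/70)x + (43/14)x²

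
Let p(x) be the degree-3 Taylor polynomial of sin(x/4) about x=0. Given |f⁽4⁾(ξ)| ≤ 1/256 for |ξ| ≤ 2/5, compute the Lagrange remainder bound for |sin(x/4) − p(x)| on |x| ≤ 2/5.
1/240000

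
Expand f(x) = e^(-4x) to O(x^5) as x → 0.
1 - 4*x + 8*x**2 - 32*x**3/3 + 32*x**4/3 + O(x**5)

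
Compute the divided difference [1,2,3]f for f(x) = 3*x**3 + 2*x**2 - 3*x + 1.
20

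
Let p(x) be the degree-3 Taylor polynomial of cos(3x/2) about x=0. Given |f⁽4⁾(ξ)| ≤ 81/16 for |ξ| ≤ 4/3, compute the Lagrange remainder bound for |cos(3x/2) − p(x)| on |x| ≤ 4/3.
2/3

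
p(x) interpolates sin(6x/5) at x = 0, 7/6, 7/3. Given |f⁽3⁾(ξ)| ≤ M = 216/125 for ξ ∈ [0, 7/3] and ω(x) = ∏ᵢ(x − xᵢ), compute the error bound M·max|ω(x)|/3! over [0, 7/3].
343*sqrt(3)/3375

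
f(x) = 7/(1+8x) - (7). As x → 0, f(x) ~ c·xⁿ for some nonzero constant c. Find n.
1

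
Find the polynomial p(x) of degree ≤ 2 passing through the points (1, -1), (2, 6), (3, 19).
3*x**2 - 2*x - 2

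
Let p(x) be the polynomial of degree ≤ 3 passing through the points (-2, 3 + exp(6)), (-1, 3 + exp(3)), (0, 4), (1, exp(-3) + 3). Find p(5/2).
((-35*exp(6) - 141 + 135*exp(3))*exp(3) + 105)*exp(-3)/16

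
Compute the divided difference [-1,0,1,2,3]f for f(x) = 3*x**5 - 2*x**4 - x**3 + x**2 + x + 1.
13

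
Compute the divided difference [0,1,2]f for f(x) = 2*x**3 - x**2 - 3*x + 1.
5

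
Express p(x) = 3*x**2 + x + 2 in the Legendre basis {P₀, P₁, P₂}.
(3)P₀ + P₁ + (2)P₂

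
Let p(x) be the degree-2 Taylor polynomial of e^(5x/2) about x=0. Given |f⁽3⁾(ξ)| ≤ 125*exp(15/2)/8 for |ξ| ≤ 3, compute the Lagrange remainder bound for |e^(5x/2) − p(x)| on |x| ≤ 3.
1125*exp(15/2)/16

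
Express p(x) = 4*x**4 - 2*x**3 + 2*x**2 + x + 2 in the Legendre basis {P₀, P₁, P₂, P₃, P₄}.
(52/15)P₀ + (-1/5)P₁ + (76/21)P₂ + (-4/5)P₃ + (32/35)P₄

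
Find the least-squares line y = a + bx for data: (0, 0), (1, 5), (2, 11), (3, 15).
a = 1/10, b = 51/10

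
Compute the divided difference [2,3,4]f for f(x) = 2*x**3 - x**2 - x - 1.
17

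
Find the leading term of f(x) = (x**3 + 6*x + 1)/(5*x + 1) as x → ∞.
x**2/5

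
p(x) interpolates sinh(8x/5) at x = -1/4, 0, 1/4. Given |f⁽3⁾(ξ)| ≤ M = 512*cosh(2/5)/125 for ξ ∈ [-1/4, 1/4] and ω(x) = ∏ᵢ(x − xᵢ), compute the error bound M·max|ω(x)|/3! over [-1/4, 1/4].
8*sqrt(3)*cosh(2/5)/3375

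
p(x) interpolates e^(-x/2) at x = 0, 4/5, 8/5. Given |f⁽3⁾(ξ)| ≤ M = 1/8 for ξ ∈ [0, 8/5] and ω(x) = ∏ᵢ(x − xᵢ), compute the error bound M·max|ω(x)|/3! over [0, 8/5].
8*sqrt(3)/3375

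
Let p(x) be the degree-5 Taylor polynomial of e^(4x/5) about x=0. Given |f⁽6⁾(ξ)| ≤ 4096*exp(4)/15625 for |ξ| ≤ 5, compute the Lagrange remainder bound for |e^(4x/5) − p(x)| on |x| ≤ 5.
256*exp(4)/45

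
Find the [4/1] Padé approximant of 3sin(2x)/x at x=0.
4*x**4/5 - 4*x**2 + 6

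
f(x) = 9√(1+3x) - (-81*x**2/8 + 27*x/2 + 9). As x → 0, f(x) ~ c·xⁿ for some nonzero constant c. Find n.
3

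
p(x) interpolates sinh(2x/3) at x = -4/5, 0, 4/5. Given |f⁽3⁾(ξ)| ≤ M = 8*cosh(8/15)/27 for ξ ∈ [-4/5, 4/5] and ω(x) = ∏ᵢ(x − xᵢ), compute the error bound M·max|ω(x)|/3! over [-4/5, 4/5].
512*sqrt(3)*cosh(8/15)/91125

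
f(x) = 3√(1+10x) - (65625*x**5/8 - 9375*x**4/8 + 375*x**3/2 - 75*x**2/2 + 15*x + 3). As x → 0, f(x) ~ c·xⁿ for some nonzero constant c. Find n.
6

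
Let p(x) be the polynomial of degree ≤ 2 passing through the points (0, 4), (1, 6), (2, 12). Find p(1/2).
9/2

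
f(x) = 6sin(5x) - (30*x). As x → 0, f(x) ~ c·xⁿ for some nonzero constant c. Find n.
3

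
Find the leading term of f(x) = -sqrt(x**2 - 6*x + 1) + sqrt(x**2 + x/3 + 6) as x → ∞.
19/6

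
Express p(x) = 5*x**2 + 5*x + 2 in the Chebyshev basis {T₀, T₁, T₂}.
(9/2)T₀ + (5)T₁ + (5/2)T₂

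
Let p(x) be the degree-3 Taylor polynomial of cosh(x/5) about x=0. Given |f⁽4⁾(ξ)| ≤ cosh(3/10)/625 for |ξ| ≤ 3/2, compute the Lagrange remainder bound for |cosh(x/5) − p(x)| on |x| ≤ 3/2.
27*cosh(3/10)/80000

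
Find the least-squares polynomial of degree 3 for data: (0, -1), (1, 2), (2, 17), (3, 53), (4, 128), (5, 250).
-131/126 + (1649/756)x + (-125/126)x² + (229/108)x³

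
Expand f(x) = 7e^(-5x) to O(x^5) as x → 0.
7 - 35*x + 175*x**2/2 - 875*x**3/6 + 4375*x**4/24 + O(x**5)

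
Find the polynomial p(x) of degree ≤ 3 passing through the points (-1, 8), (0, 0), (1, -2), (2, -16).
-3*x**3 + 3*x**2 - 2*x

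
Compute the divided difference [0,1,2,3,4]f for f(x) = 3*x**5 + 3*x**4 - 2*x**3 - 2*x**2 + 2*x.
33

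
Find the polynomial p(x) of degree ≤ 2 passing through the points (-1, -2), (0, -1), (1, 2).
x**2 + 2*x - 1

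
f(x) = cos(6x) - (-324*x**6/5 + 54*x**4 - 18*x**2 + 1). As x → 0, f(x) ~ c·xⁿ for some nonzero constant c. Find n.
8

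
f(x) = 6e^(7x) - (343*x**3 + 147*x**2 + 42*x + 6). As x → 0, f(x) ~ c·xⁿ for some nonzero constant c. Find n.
4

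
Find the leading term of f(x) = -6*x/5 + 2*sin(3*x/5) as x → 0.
-9*x**3/125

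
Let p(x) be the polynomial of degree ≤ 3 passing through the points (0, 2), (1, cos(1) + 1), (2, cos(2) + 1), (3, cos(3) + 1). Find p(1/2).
cos(3)/16 - 5*cos(2)/16 + 15*cos(1)/16 + 21/16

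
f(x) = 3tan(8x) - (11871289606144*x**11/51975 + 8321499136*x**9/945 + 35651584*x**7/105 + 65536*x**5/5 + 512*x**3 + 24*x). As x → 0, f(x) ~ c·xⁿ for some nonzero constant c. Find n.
13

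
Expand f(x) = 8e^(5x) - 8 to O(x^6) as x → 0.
40*x + 100*x**2 + 500*x**3/3 + 625*x**4/3 + 625*x**5/3 + O(x**6)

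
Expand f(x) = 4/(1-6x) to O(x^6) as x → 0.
4 + 24*x + 144*x**2 + 864*x**3 + 5184*x**4 + 31104*x**5 + O(x**6)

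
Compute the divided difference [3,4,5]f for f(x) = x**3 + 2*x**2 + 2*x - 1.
14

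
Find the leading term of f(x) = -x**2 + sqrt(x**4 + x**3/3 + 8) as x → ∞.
x/6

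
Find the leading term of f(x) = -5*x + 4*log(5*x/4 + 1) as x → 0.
-25*x**2/8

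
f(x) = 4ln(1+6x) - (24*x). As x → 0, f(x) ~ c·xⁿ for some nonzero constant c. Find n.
2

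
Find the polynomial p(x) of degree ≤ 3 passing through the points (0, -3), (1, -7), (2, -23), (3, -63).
-2*x**3 - 2*x - 3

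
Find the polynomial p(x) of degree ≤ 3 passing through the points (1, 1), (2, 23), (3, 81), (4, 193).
3*x**3 + x - 3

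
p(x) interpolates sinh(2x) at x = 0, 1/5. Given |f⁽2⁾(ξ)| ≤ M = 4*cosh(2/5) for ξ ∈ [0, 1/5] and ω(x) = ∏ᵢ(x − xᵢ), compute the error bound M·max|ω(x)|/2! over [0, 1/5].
cosh(2/5)/50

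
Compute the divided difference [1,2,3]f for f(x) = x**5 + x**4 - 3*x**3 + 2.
97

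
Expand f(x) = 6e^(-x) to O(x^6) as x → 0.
6 - 6*x + 3*x**2 - x**3 + x**4/4 - x**5/20 + O(x**6)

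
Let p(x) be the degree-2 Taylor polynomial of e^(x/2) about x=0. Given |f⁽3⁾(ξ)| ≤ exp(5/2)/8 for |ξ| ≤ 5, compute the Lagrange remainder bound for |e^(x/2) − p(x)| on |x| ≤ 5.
125*exp(5/2)/48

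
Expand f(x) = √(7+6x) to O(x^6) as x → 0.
sqrt(7) + 3*sqrt(7)*x/7 - 9*sqrt(7)*x**2/98 + 27*sqrt(7)*x**3/686 - 405*sqrt(7)*x**4/19208 + 243*sqrt(7)*x**5/19208 + O(x**6)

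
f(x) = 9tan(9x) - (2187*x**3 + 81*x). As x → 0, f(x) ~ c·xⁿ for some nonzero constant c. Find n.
5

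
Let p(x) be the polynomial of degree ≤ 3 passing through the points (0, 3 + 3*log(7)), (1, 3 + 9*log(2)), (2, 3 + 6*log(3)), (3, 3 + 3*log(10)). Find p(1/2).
3 + log(256*2**(5/8)*3**(1/8)*5**(3/16)*7**(15/16)/9)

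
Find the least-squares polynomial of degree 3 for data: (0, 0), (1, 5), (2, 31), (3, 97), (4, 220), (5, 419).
1/63 + (52/189)x + (29/18)x² + (163/54)x³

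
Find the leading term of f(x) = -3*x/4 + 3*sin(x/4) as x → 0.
-x**3/128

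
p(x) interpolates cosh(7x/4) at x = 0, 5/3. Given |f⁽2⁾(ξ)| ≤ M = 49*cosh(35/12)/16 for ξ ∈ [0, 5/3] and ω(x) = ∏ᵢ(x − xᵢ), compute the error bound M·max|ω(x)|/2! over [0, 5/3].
1225*cosh(35/12)/1152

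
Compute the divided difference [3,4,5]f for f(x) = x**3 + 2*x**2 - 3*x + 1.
14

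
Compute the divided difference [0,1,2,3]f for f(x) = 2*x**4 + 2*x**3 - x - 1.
14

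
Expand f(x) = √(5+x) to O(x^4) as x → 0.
sqrt(5) + sqrt(5)*x/10 - sqrt(5)*x**2/200 + sqrt(5)*x**3/2000 + O(x**4)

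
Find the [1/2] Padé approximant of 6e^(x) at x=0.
(2*x + 6)/(x**2/6 - 2*x/3 + 1)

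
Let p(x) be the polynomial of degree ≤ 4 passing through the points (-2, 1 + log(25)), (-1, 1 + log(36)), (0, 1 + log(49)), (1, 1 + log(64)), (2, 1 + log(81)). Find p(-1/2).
1 + log(21*3**(1/32)*5**(59/64)*7**(13/32)/5)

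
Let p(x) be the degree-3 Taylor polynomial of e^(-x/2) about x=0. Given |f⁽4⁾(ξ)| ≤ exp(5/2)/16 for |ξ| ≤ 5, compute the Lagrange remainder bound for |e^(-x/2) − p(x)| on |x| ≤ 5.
625*exp(5/2)/384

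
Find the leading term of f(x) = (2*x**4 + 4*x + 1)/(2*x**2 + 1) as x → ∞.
x**2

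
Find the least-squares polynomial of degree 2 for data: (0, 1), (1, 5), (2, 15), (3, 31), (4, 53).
1 + x + (3)x²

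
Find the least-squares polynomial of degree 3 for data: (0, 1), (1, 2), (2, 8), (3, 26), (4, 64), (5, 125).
47/42 + (-53/252)x + (-23/84)x² + (19/18)x³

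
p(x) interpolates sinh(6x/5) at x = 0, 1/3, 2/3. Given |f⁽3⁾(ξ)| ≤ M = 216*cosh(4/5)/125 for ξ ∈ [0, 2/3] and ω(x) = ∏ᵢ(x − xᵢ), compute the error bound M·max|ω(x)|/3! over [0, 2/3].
8*sqrt(3)*cosh(4/5)/3375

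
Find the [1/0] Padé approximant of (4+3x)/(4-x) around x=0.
x + 1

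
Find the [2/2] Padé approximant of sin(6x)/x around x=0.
(6 - 126*x**2/5)/(9*x**2/5 + 1)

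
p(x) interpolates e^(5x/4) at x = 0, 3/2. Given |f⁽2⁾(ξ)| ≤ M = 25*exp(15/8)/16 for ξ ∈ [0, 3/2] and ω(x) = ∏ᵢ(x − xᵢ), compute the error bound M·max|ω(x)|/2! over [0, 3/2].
225*exp(15/8)/512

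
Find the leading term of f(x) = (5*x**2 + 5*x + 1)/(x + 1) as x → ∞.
5*x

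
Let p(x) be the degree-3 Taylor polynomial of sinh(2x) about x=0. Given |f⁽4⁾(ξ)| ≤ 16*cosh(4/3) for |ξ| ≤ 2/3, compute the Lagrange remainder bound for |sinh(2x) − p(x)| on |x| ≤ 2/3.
32*cosh(4/3)/243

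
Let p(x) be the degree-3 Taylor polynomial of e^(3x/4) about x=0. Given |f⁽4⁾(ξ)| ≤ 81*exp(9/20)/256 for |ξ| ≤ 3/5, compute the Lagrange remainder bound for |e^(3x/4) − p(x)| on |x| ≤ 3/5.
2187*exp(9/20)/1280000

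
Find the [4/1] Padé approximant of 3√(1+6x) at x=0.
(729*x**4/40 - 81*x**3/5 + 243*x**2/10 + 108*x/5 + 3)/(21*x/5 + 1)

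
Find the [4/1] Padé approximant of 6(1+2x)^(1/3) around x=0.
(32*x**4/81 - 128*x**3/135 + 16*x**2/5 + 64*x/5 + 6)/(22*x/15 + 1)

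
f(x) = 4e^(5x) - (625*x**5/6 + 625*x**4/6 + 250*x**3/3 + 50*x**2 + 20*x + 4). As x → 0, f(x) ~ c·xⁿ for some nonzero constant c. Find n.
6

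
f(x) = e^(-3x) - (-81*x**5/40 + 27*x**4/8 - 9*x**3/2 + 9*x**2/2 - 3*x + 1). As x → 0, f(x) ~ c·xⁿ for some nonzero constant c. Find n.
6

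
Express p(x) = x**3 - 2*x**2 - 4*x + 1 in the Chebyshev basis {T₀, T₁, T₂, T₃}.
(-13/4)T₁ - T₂ + (1/4)T₃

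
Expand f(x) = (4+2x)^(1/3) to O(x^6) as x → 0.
2**(2/3) + 2**(2/3)*x/6 - 2**(2/3)*x**2/36 + 5*2**(2/3)*x**3/648 - 5*2**(2/3)*x**4/1944 + 11*2**(2/3)*x**5/11664 + O(x**6)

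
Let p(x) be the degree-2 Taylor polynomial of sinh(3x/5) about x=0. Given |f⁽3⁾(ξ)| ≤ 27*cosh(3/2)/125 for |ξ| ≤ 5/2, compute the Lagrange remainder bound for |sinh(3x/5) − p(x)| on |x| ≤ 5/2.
9*cosh(3/2)/16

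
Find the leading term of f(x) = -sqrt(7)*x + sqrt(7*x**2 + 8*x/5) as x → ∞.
4*sqrt(7)/35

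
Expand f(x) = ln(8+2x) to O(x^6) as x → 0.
log(8) + x/4 - x**2/32 + x**3/192 - x**4/1024 + x**5/5120 + O(x**6)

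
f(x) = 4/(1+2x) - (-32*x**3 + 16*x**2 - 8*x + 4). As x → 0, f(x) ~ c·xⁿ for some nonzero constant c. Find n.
4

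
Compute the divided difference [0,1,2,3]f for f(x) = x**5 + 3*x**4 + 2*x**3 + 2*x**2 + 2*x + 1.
45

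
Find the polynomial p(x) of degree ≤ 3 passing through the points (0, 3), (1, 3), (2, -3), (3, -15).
-3*x**2 + 3*x + 3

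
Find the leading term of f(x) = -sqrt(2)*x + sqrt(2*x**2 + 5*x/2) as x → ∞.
5*sqrt(2)/8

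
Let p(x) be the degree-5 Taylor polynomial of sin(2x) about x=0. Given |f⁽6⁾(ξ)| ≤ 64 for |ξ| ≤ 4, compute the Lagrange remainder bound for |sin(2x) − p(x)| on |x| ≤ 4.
16384/45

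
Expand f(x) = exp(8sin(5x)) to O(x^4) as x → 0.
1 + 40*x + 800*x**2 + 10500*x**3 + O(x**4)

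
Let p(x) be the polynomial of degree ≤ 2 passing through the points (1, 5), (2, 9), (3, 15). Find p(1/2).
15/4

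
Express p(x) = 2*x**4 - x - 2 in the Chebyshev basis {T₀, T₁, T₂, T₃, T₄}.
(-5/4)T₀ - T₁ + T₂ + (1/4)T₄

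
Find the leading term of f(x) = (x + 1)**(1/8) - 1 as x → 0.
x/8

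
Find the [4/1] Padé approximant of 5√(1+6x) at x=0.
(243*x**4/8 - 27*x**3 + 81*x**2/2 + 36*x + 5)/(21*x/5 + 1)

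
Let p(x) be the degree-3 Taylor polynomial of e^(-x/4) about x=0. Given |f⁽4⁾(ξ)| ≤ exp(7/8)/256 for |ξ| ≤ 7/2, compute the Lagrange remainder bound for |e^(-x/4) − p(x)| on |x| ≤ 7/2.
2401*exp(7/8)/98304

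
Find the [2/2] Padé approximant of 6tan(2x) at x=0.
12*x/(1 - 4*x**2/3)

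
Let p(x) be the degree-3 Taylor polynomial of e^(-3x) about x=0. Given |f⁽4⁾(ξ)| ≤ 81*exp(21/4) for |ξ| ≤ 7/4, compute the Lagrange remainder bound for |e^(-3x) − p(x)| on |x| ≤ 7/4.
64827*exp(21/4)/2048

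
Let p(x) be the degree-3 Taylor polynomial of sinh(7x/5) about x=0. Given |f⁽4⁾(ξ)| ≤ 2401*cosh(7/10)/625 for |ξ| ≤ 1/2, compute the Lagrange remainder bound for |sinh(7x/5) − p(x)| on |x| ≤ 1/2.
2401*cosh(7/10)/240000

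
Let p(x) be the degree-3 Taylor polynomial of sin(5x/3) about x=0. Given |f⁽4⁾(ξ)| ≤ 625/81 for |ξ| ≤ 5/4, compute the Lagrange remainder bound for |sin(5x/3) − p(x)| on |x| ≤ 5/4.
390625/497664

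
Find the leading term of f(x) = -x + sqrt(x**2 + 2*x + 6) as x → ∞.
1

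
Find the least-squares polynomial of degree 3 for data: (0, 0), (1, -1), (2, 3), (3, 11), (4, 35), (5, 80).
-37/126 + (1345/756)x + (-635/252)x² + (29/27)x³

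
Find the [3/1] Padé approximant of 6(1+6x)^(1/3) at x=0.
(-16*x**3 + 24*x**2 + 36*x + 6)/(4*x + 1)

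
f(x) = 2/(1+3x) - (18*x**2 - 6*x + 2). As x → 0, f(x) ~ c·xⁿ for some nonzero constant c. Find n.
3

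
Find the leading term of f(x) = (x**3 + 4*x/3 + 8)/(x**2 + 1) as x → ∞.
x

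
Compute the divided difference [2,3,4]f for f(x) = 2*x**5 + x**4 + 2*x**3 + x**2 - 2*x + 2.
644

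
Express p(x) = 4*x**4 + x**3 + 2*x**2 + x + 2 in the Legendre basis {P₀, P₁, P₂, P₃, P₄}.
(52/15)P₀ + (8/5)P₁ + (76/21)P₂ + (2/5)P₃ + (32/35)P₄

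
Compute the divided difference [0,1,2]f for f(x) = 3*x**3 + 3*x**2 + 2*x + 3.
12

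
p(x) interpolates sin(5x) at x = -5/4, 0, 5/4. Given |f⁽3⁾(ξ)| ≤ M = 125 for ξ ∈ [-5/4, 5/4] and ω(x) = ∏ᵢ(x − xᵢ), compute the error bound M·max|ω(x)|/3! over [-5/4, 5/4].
15625*sqrt(3)/1728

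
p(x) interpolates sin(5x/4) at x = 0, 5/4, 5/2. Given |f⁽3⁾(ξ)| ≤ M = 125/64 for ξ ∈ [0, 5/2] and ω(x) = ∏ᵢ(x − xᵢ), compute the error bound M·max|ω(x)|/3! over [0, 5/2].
15625*sqrt(3)/110592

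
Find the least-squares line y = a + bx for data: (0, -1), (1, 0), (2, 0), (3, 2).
a = -11/10, b = 9/10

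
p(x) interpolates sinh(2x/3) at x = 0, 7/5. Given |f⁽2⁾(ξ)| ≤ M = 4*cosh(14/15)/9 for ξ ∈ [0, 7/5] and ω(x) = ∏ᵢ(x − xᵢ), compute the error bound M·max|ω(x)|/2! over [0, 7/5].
49*cosh(14/15)/450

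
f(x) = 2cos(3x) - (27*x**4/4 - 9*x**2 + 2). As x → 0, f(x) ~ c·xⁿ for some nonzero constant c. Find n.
6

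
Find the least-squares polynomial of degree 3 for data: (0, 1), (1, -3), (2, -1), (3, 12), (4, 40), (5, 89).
41/42 + (-1331/252)x + (23/42)x² + (29/36)x³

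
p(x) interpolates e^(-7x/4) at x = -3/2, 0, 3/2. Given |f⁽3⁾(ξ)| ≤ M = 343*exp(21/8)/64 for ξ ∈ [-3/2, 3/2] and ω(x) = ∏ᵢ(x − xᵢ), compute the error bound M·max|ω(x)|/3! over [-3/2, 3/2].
343*sqrt(3)*exp(21/8)/512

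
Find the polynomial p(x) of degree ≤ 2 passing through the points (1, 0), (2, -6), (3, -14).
-x**2 - 3*x + 4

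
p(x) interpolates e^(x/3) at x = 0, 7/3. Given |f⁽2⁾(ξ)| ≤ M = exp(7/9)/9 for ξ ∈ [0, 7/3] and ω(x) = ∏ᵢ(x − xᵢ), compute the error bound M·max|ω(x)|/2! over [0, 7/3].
49*exp(7/9)/648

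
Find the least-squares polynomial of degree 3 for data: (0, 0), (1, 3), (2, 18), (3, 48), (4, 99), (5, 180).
-3/14 + (23/28)x + (57/28)x² + x³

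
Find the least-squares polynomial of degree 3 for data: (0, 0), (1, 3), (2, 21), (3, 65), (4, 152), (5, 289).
5/63 + (-13/27)x + (151/126)x² + (113/54)x³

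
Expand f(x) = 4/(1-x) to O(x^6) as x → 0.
4 + 4*x + 4*x**2 + 4*x**3 + 4*x**4 + 4*x**5 + O(x**6)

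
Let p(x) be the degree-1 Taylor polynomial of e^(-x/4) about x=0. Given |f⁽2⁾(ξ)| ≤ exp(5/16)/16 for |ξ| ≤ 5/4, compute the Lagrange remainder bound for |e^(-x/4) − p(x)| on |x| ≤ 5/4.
25*exp(5/16)/512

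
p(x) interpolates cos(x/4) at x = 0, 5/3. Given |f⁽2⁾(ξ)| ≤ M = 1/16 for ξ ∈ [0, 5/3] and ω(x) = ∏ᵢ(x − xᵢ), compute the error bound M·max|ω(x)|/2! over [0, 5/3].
25/1152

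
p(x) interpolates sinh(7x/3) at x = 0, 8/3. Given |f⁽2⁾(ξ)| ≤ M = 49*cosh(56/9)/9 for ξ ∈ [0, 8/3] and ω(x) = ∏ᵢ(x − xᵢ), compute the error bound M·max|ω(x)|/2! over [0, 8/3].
392*cosh(56/9)/81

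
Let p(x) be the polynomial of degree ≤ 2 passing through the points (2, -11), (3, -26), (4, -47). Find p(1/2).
1/4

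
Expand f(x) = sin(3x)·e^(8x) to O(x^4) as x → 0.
3*x + 24*x**2 + 183*x**3/2 + O(x**4)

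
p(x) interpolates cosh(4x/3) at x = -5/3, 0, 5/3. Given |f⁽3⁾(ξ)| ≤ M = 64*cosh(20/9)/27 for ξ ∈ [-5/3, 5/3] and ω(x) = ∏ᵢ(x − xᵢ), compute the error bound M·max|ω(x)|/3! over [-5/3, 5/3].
8000*sqrt(3)*cosh(20/9)/19683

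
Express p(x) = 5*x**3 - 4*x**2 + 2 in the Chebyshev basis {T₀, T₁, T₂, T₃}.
(15/4)T₁ + (-2)T₂ + (5/4)T₃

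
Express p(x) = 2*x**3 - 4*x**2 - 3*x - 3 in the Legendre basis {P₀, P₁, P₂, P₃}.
(-13/3)P₀ + (-9/5)P₁ + (-8/3)P₂ + (4/5)P₃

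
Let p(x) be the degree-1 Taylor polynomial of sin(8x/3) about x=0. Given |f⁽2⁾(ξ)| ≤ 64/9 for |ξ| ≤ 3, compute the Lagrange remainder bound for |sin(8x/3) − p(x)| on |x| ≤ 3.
32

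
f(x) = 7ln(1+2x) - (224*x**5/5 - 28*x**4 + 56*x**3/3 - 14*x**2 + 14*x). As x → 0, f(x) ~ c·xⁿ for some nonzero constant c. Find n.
6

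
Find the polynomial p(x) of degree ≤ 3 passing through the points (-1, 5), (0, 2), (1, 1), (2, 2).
x**2 - 2*x + 2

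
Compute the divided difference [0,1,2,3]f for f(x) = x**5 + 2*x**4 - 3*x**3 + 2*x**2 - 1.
34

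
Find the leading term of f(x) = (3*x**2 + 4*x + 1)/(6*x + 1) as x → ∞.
x/2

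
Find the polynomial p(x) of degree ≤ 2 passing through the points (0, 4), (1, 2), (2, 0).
4 - 2*x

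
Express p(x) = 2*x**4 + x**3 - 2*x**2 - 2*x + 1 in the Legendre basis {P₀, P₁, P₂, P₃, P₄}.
(11/15)P₀ + (-7/5)P₁ + (-4/21)P₂ + (2/5)P₃ + (16/35)P₄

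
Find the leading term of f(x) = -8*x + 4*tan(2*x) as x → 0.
32*x**3/3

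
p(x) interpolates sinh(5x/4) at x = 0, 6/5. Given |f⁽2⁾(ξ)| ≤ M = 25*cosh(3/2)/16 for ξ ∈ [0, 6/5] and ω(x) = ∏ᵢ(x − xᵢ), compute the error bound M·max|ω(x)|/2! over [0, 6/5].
9*cosh(3/2)/32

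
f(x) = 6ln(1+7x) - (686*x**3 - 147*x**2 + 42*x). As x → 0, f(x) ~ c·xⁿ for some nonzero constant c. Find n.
4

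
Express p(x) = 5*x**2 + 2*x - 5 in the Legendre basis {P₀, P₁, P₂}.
(-10/3)P₀ + (2)P₁ + (10/3)P₂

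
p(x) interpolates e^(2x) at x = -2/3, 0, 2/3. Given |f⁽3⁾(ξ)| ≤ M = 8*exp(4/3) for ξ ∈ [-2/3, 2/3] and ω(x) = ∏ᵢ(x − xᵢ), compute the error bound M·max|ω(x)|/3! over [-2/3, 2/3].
64*sqrt(3)*exp(4/3)/729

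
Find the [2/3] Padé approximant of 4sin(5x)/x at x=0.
(20 - 175*x**2/3)/(5*x**2/4 + 1)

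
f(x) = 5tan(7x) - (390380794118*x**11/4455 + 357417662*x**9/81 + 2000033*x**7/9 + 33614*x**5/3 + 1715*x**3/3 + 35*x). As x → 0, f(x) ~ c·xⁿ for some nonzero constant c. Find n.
13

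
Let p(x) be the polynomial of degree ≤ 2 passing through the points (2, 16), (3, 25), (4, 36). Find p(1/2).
25/4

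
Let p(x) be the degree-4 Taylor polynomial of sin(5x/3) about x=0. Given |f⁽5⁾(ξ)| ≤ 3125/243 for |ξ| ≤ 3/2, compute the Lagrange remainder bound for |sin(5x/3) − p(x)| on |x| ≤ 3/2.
625/768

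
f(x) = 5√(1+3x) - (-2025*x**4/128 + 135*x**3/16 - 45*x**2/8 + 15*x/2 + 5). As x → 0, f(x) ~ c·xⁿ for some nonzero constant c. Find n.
5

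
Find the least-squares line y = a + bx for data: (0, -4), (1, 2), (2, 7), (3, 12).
a = -37/10, b = 53/10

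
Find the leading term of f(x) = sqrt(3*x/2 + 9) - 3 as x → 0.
x/4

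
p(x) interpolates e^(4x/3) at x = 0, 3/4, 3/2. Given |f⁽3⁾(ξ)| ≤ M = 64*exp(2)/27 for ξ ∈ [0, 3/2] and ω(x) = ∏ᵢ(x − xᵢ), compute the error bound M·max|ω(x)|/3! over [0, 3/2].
sqrt(3)*exp(2)/27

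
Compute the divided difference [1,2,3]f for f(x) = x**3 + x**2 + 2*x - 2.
7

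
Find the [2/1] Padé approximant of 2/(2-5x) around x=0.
1/(1 - 5*x/2)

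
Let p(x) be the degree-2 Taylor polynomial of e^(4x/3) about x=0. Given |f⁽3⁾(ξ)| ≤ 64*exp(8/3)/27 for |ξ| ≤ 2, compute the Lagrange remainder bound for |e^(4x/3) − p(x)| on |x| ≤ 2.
256*exp(8/3)/81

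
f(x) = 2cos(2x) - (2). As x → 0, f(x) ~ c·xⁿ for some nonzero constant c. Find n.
2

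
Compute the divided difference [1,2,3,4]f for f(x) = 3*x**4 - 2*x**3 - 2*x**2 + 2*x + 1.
28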